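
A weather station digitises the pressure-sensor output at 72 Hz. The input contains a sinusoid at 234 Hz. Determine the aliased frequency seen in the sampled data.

18 Hz

234 Hz mod fs = 18 Hz.
18 Hz ≤ fs/2 = 36 Hz, appears at 18 Hz.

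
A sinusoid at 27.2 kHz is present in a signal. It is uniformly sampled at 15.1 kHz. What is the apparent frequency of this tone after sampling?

27.2 kHz mod fs = 12.1 kHz.
12.1 kHz > fs/2 = 7.55 kHz, folds to fs − 12.1 kHz = 3 kHz.

3 kHz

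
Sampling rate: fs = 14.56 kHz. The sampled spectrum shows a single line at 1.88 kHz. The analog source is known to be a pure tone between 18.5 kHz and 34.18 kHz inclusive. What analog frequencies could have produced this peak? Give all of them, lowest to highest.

27.24 kHz, 31 kHz

Frequencies that alias to 1.88 kHz are k·fs ± 1.88 kHz for integer k ≥ 0.
k=0: 1.88 kHz.
k=1: 12.68 kHz, 16.44 kHz.
k=2: 27.24 kHz, 31 kHz.
k=3: 41.8 kHz, 45.56 kHz.
Within [18.5 kHz, 34.18 kHz]: 27.24 kHz, 31 kHz.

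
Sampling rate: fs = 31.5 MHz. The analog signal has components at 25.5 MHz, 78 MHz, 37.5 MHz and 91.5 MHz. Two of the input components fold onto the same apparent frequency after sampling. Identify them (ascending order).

25.5 MHz, 37.5 MHz

fs/2 = 15.75 MHz.
25.5 MHz > fs/2 = 15.75 MHz, folds to fs − 25.5 MHz = 6 MHz.
78 MHz mod fs = 15 MHz.
15 MHz ≤ fs/2 = 15.75 MHz, appears at 15 MHz.
37.5 MHz mod fs = 6 MHz.
6 MHz ≤ fs/2 = 15.75 MHz, appears at 6 MHz.
91.5 MHz mod fs = 28.5 MHz.
28.5 MHz > fs/2 = 15.75 MHz, folds to fs − 28.5 MHz = 3 MHz.
25.5 MHz and 37.5 MHz both map to 6 MHz.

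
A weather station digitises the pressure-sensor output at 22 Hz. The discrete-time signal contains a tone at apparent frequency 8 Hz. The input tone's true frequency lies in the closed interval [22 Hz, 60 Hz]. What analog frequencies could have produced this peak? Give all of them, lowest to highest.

Frequencies that alias to 8 Hz are k·fs ± 8 Hz for integer k ≥ 0.
k=0: 8 Hz.
k=1: 14 Hz, 30 Hz.
k=2: 36 Hz, 52 Hz.
k=3: 58 Hz, 74 Hz.
k=4: 80 Hz, 96 Hz.
Within [22 Hz, 60 Hz]: 30 Hz, 36 Hz, 52 Hz, 58 Hz.

30 Hz, 36 Hz, 52 Hz, 58 Hz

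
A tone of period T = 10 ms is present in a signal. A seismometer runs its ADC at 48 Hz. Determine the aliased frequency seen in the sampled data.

T = 10 ms → f = 1/T = 100 Hz.
100 Hz mod fs = 4 Hz.
4 Hz ≤ fs/2 = 24 Hz, appears at 4 Hz.

4 Hz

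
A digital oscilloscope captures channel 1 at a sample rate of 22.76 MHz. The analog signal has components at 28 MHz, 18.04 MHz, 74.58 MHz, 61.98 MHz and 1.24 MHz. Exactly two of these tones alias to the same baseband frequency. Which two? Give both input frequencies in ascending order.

fs/2 = 11.38 MHz.
28 MHz mod fs = 5.24 MHz.
5.24 MHz ≤ fs/2 = 11.38 MHz, appears at 5.24 MHz.
18.04 MHz > fs/2 = 11.38 MHz, folds to fs − 18.04 MHz = 4.72 MHz.
74.58 MHz mod fs = 6.3 MHz.
6.3 MHz ≤ fs/2 = 11.38 MHz, appears at 6.3 MHz.
61.98 MHz mod fs = 16.46 MHz.
16.46 MHz > fs/2 = 11.38 MHz, folds to fs − 16.46 MHz = 6.3 MHz.
1.24 MHz ≤ fs/2 = 11.38 MHz, passes unchanged.
61.98 MHz and 74.58 MHz both map to 6.3 MHz.

61.98 MHz, 74.58 MHz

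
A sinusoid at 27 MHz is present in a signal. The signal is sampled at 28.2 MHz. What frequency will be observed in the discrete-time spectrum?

1.2 MHz

27 MHz > fs/2 = 14.1 MHz, folds to fs − 27 MHz = 1.2 MHz.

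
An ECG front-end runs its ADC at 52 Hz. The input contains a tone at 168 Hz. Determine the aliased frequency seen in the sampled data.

12 Hz

168 Hz mod fs = 12 Hz.
12 Hz ≤ fs/2 = 26 Hz, appears at 12 Hz.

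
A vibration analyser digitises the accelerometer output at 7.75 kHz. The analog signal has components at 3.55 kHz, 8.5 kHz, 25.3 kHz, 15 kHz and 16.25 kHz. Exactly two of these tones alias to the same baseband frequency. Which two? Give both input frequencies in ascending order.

8.5 kHz, 16.25 kHz

fs/2 = 3.875 kHz.
3.55 kHz ≤ fs/2 = 3.875 kHz, passes unchanged.
8.5 kHz mod fs = 0.75 kHz.
0.75 kHz ≤ fs/2 = 3.875 kHz, appears at 0.75 kHz.
25.3 kHz mod fs = 2.05 kHz.
2.05 kHz ≤ fs/2 = 3.875 kHz, appears at 2.05 kHz.
15 kHz mod fs = 7.25 kHz.
7.25 kHz > fs/2 = 3.875 kHz, folds to fs − 7.25 kHz = 0.5 kHz.
16.25 kHz mod fs = 0.75 kHz.
0.75 kHz ≤ fs/2 = 3.875 kHz, appears at 0.75 kHz.
8.5 kHz and 16.25 kHz both map to 0.75 kHz.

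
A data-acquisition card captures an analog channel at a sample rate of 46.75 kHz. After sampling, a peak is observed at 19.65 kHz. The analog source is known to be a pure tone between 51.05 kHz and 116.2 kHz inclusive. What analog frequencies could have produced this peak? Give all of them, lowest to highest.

Frequencies that alias to 19.65 kHz are k·fs ± 19.65 kHz for integer k ≥ 0.
k=0: 19.65 kHz.
k=1: 27.1 kHz, 66.4 kHz.
k=2: 73.85 kHz, 113.15 kHz.
k=3: 120.6 kHz, 159.9 kHz.
Within [51.05 kHz, 116.2 kHz]: 66.4 kHz, 73.85 kHz, 113.15 kHz.

66.4 kHz, 73.85 kHz, 113.15 kHz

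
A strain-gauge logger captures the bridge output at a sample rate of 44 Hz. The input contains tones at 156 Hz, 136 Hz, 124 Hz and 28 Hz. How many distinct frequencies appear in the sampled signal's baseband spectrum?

4

fs/2 = 22 Hz.
156 Hz mod fs = 24 Hz.
24 Hz > fs/2 = 22 Hz, folds to fs − 24 Hz = 20 Hz.
136 Hz mod fs = 4 Hz.
4 Hz ≤ fs/2 = 22 Hz, appears at 4 Hz.
124 Hz mod fs = 36 Hz.
36 Hz > fs/2 = 22 Hz, folds to fs − 36 Hz = 8 Hz.
28 Hz > fs/2 = 22 Hz, folds to fs − 28 Hz = 16 Hz.
Distinct values: {4 Hz, 8 Hz, 16 Hz, 20 Hz} → 4.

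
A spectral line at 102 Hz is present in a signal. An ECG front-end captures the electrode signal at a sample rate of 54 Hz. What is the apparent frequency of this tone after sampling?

6 Hz

102 Hz mod fs = 48 Hz.
48 Hz > fs/2 = 27 Hz, folds to fs − 48 Hz = 6 Hz.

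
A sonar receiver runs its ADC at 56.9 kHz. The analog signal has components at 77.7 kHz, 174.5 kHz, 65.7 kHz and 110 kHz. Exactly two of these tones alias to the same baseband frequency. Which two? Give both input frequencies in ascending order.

fs/2 = 28.45 kHz.
77.7 kHz mod fs = 20.8 kHz.
20.8 kHz ≤ fs/2 = 28.45 kHz, appears at 20.8 kHz.
174.5 kHz mod fs = 3.8 kHz.
3.8 kHz ≤ fs/2 = 28.45 kHz, appears at 3.8 kHz.
65.7 kHz mod fs = 8.8 kHz.
8.8 kHz ≤ fs/2 = 28.45 kHz, appears at 8.8 kHz.
110 kHz mod fs = 53.1 kHz.
53.1 kHz > fs/2 = 28.45 kHz, folds to fs − 53.1 kHz = 3.8 kHz.
110 kHz and 174.5 kHz both map to 3.8 kHz.

110 kHz, 174.5 kHz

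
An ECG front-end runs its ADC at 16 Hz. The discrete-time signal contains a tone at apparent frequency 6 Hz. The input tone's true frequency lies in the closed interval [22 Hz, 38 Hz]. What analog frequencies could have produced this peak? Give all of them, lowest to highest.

Frequencies that alias to 6 Hz are k·fs ± 6 Hz for integer k ≥ 0.
k=0: 6 Hz.
k=1: 10 Hz, 22 Hz.
k=2: 26 Hz, 38 Hz.
k=3: 42 Hz, 54 Hz.
Within [22 Hz, 38 Hz]: 22 Hz, 26 Hz, 38 Hz.

22 Hz, 26 Hz, 38 Hz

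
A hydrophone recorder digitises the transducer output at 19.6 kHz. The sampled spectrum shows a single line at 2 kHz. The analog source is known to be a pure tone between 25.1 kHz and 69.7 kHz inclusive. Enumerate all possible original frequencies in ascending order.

37.2 kHz, 41.2 kHz, 56.8 kHz, 60.8 kHz

Frequencies that alias to 2 kHz are k·fs ± 2 kHz for integer k ≥ 0.
k=0: 2 kHz.
k=1: 17.6 kHz, 21.6 kHz.
k=2: 37.2 kHz, 41.2 kHz.
k=3: 56.8 kHz, 60.8 kHz.
k=4: 76.4 kHz, 80.4 kHz.
Within [25.1 kHz, 69.7 kHz]: 37.2 kHz, 41.2 kHz, 56.8 kHz, 60.8 kHz.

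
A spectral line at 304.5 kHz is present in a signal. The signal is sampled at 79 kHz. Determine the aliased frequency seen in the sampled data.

304.5 kHz mod fs = 67.5 kHz.
67.5 kHz > fs/2 = 39.5 kHz, folds to fs − 67.5 kHz = 11.5 kHz.

11.5 kHz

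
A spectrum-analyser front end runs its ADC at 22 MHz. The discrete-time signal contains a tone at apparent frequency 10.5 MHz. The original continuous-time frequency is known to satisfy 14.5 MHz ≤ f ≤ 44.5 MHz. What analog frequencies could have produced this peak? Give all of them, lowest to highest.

Frequencies that alias to 10.5 MHz are k·fs ± 10.5 MHz for integer k ≥ 0.
k=0: 10.5 MHz.
k=1: 11.5 MHz, 32.5 MHz.
k=2: 33.5 MHz, 54.5 MHz.
k=3: 55.5 MHz, 76.5 MHz.
Within [14.5 MHz, 44.5 MHz]: 32.5 MHz, 33.5 MHz.

32.5 MHz, 33.5 MHz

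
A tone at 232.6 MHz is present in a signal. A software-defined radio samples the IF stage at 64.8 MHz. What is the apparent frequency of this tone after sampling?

232.6 MHz mod fs = 38.2 MHz.
38.2 MHz > fs/2 = 32.4 MHz, folds to fs − 38.2 MHz = 26.6 MHz.

26.6 MHz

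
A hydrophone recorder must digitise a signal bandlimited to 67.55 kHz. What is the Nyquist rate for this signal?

135.1 kHz

Nyquist rate = 2 × 67.55 kHz = 135.1 kHz.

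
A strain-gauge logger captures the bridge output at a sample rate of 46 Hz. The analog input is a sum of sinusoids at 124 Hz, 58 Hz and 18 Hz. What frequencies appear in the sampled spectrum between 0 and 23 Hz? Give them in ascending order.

fs/2 = 23 Hz.
124 Hz mod fs = 32 Hz.
32 Hz > fs/2 = 23 Hz, folds to fs − 32 Hz = 14 Hz.
58 Hz mod fs = 12 Hz.
12 Hz ≤ fs/2 = 23 Hz, appears at 12 Hz.
18 Hz ≤ fs/2 = 23 Hz, passes unchanged.
Distinct values: {12 Hz, 14 Hz, 18 Hz}.

12 Hz, 14 Hz, 18 Hz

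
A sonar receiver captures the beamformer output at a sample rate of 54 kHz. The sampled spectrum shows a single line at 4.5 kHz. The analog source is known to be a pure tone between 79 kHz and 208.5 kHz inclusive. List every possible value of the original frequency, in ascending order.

103.5 kHz, 112.5 kHz, 157.5 kHz, 166.5 kHz

Frequencies that alias to 4.5 kHz are k·fs ± 4.5 kHz for integer k ≥ 0.
k=0: 4.5 kHz.
k=1: 49.5 kHz, 58.5 kHz.
k=2: 103.5 kHz, 112.5 kHz.
k=3: 157.5 kHz, 166.5 kHz.
k=4: 211.5 kHz, 220.5 kHz.
Within [79 kHz, 208.5 kHz]: 103.5 kHz, 112.5 kHz, 157.5 kHz, 166.5 kHz.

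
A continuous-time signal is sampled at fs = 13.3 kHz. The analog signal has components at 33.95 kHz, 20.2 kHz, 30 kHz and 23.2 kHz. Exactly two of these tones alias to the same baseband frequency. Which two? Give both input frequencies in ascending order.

23.2 kHz, 30 kHz

fs/2 = 6.65 kHz.
33.95 kHz mod fs = 7.35 kHz.
7.35 kHz > fs/2 = 6.65 kHz, folds to fs − 7.35 kHz = 5.95 kHz.
20.2 kHz mod fs = 6.9 kHz.
6.9 kHz > fs/2 = 6.65 kHz, folds to fs − 6.9 kHz = 6.4 kHz.
30 kHz mod fs = 3.4 kHz.
3.4 kHz ≤ fs/2 = 6.65 kHz, appears at 3.4 kHz.
23.2 kHz mod fs = 9.9 kHz.
9.9 kHz > fs/2 = 6.65 kHz, folds to fs − 9.9 kHz = 3.4 kHz.
23.2 kHz and 30 kHz both map to 3.4 kHz.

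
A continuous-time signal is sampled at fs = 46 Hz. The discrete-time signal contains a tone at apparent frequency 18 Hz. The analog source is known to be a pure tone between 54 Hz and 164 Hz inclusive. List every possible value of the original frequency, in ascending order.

64 Hz, 74 Hz, 110 Hz, 120 Hz, 156 Hz

Frequencies that alias to 18 Hz are k·fs ± 18 Hz for integer k ≥ 0.
k=0: 18 Hz.
k=1: 28 Hz, 64 Hz.
k=2: 74 Hz, 110 Hz.
k=3: 120 Hz, 156 Hz.
k=4: 166 Hz, 202 Hz.
Within [54 Hz, 164 Hz]: 64 Hz, 74 Hz, 110 Hz, 120 Hz, 156 Hz.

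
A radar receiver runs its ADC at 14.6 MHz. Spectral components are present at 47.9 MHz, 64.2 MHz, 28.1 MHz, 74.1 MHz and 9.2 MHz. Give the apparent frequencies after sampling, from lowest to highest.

fs/2 = 7.3 MHz.
47.9 MHz mod fs = 4.1 MHz.
4.1 MHz ≤ fs/2 = 7.3 MHz, appears at 4.1 MHz.
64.2 MHz mod fs = 5.8 MHz.
5.8 MHz ≤ fs/2 = 7.3 MHz, appears at 5.8 MHz.
28.1 MHz mod fs = 13.5 MHz.
13.5 MHz > fs/2 = 7.3 MHz, folds to fs − 13.5 MHz = 1.1 MHz.
74.1 MHz mod fs = 1.1 MHz.
1.1 MHz ≤ fs/2 = 7.3 MHz, appears at 1.1 MHz.
9.2 MHz > fs/2 = 7.3 MHz, folds to fs − 9.2 MHz = 5.4 MHz.
Distinct values: {1.1 MHz, 4.1 MHz, 5.4 MHz, 5.8 MHz}.

1.1 MHz, 4.1 MHz, 5.4 MHz, 5.8 MHz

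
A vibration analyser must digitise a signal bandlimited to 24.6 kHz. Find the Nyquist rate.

49.2 kHz

Nyquist rate = 2 × 24.6 kHz = 49.2 kHz.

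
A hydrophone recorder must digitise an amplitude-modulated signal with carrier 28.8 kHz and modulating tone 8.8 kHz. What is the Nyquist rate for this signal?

75.2 kHz

AM sidebands sit at fc ± fm = 20 kHz and 37.6 kHz.
Highest-frequency component: 37.6 kHz.
Nyquist rate = 2 × 37.6 kHz = 75.2 kHz.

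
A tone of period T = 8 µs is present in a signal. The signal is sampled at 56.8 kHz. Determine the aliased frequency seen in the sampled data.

T = 8 µs → f = 1/T = 125 kHz.
125 kHz mod fs = 11.4 kHz.
11.4 kHz ≤ fs/2 = 28.4 kHz, appears at 11.4 kHz.

11.4 kHz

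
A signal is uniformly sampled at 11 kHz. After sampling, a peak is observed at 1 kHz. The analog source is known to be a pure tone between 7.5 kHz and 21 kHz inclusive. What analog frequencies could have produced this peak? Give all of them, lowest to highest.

10 kHz, 12 kHz, 21 kHz

Frequencies that alias to 1 kHz are k·fs ± 1 kHz for integer k ≥ 0.
k=0: 1 kHz.
k=1: 10 kHz, 12 kHz.
k=2: 21 kHz, 23 kHz.
k=3: 32 kHz, 34 kHz.
Within [7.5 kHz, 21 kHz]: 10 kHz, 12 kHz, 21 kHz.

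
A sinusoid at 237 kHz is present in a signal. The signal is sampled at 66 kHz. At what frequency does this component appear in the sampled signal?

27 kHz

237 kHz mod fs = 39 kHz.
39 kHz > fs/2 = 33 kHz, folds to fs − 39 kHz = 27 kHz.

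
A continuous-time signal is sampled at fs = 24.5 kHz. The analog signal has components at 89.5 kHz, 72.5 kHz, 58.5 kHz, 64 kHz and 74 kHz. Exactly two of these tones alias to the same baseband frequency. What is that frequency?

9.5 kHz

fs/2 = 12.25 kHz.
89.5 kHz mod fs = 16 kHz.
16 kHz > fs/2 = 12.25 kHz, folds to fs − 16 kHz = 8.5 kHz.
72.5 kHz mod fs = 23.5 kHz.
23.5 kHz > fs/2 = 12.25 kHz, folds to fs − 23.5 kHz = 1 kHz.
58.5 kHz mod fs = 9.5 kHz.
9.5 kHz ≤ fs/2 = 12.25 kHz, appears at 9.5 kHz.
64 kHz mod fs = 15 kHz.
15 kHz > fs/2 = 12.25 kHz, folds to fs − 15 kHz = 9.5 kHz.
74 kHz mod fs = 0.5 kHz.
0.5 kHz ≤ fs/2 = 12.25 kHz, appears at 0.5 kHz.
58.5 kHz and 64 kHz both map to 9.5 kHz.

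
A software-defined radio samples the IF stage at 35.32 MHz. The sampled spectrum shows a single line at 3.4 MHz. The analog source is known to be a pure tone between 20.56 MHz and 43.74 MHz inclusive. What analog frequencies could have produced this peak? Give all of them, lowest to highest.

31.92 MHz, 38.72 MHz

Frequencies that alias to 3.4 MHz are k·fs ± 3.4 MHz for integer k ≥ 0.
k=0: 3.4 MHz.
k=1: 31.92 MHz, 38.72 MHz.
k=2: 67.24 MHz, 74.04 MHz.
Within [20.56 MHz, 43.74 MHz]: 31.92 MHz, 38.72 MHz.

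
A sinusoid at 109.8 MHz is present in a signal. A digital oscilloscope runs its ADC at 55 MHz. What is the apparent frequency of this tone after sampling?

109.8 MHz mod fs = 54.8 MHz.
54.8 MHz > fs/2 = 27.5 MHz, folds to fs − 54.8 MHz = 0.2 MHz.

0.2 MHz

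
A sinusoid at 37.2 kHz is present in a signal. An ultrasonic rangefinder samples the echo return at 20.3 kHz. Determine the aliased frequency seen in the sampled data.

37.2 kHz mod fs = 16.9 kHz.
16.9 kHz > fs/2 = 10.15 kHz, folds to fs − 16.9 kHz = 3.4 kHz.

3.4 kHz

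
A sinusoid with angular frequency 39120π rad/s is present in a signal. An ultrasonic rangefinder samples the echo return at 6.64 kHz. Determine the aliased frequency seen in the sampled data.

ω = 39120π rad/s → f = ω/(2π) = 19560 Hz = 19.56 kHz.
19.56 kHz mod fs = 6.28 kHz.
6.28 kHz > fs/2 = 3.32 kHz, folds to fs − 6.28 kHz = 0.36 kHz.

0.36 kHz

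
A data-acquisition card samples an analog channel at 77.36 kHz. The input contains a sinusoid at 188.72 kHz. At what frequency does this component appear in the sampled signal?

188.72 kHz mod fs = 34 kHz.
34 kHz ≤ fs/2 = 38.68 kHz, appears at 34 kHz.

34 kHz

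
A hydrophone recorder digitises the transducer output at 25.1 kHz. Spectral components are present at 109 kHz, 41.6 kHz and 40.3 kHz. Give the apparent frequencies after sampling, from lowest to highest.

fs/2 = 12.55 kHz.
109 kHz mod fs = 8.6 kHz.
8.6 kHz ≤ fs/2 = 12.55 kHz, appears at 8.6 kHz.
41.6 kHz mod fs = 16.5 kHz.
16.5 kHz > fs/2 = 12.55 kHz, folds to fs − 16.5 kHz = 8.6 kHz.
40.3 kHz mod fs = 15.2 kHz.
15.2 kHz > fs/2 = 12.55 kHz, folds to fs − 15.2 kHz = 9.9 kHz.
Distinct values: {8.6 kHz, 9.9 kHz}.

8.6 kHz, 9.9 kHz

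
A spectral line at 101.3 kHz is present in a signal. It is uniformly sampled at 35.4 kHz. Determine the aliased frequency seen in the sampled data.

101.3 kHz mod fs = 30.5 kHz.
30.5 kHz > fs/2 = 17.7 kHz, folds to fs − 30.5 kHz = 4.9 kHz.

4.9 kHz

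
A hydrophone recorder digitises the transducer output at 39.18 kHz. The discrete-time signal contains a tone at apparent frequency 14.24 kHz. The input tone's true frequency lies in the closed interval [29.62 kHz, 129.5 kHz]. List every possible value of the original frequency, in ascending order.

Frequencies that alias to 14.24 kHz are k·fs ± 14.24 kHz for integer k ≥ 0.
k=0: 14.24 kHz.
k=1: 24.94 kHz, 53.42 kHz.
k=2: 64.12 kHz, 92.6 kHz.
k=3: 103.3 kHz, 131.78 kHz.
k=4: 142.48 kHz, 170.96 kHz.
Within [29.62 kHz, 129.5 kHz]: 53.42 kHz, 64.12 kHz, 92.6 kHz, 103.3 kHz.

53.42 kHz, 64.12 kHz, 92.6 kHz, 103.3 kHz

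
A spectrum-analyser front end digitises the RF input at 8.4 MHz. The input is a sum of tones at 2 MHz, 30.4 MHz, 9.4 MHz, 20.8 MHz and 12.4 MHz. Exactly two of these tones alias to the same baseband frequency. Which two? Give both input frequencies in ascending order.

fs/2 = 4.2 MHz.
2 MHz ≤ fs/2 = 4.2 MHz, passes unchanged.
30.4 MHz mod fs = 5.2 MHz.
5.2 MHz > fs/2 = 4.2 MHz, folds to fs − 5.2 MHz = 3.2 MHz.
9.4 MHz mod fs = 1 MHz.
1 MHz ≤ fs/2 = 4.2 MHz, appears at 1 MHz.
20.8 MHz mod fs = 4 MHz.
4 MHz ≤ fs/2 = 4.2 MHz, appears at 4 MHz.
12.4 MHz mod fs = 4 MHz.
4 MHz ≤ fs/2 = 4.2 MHz, appears at 4 MHz.
12.4 MHz and 20.8 MHz both map to 4 MHz.

12.4 MHz, 20.8 MHz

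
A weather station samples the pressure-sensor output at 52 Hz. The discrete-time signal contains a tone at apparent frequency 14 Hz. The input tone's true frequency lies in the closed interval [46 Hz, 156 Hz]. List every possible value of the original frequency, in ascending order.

Frequencies that alias to 14 Hz are k·fs ± 14 Hz for integer k ≥ 0.
k=0: 14 Hz.
k=1: 38 Hz, 66 Hz.
k=2: 90 Hz, 118 Hz.
k=3: 142 Hz, 170 Hz.
k=4: 194 Hz, 222 Hz.
Within [46 Hz, 156 Hz]: 66 Hz, 90 Hz, 118 Hz, 142 Hz.

66 Hz, 90 Hz, 118 Hz, 142 Hz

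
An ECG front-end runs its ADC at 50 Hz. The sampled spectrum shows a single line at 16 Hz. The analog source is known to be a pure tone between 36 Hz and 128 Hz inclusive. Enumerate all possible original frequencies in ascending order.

Frequencies that alias to 16 Hz are k·fs ± 16 Hz for integer k ≥ 0.
k=0: 16 Hz.
k=1: 34 Hz, 66 Hz.
k=2: 84 Hz, 116 Hz.
k=3: 134 Hz, 166 Hz.
Within [36 Hz, 128 Hz]: 66 Hz, 84 Hz, 116 Hz.

66 Hz, 84 Hz, 116 Hz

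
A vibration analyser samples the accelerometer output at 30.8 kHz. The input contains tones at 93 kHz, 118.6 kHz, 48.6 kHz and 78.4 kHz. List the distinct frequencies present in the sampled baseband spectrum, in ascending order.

fs/2 = 15.4 kHz.
93 kHz mod fs = 0.6 kHz.
0.6 kHz ≤ fs/2 = 15.4 kHz, appears at 0.6 kHz.
118.6 kHz mod fs = 26.2 kHz.
26.2 kHz > fs/2 = 15.4 kHz, folds to fs − 26.2 kHz = 4.6 kHz.
48.6 kHz mod fs = 17.8 kHz.
17.8 kHz > fs/2 = 15.4 kHz, folds to fs − 17.8 kHz = 13 kHz.
78.4 kHz mod fs = 16.8 kHz.
16.8 kHz > fs/2 = 15.4 kHz, folds to fs − 16.8 kHz = 14 kHz.
Distinct values: {0.6 kHz, 4.6 kHz, 13 kHz, 14 kHz}.

0.6 kHz, 4.6 kHz, 13 kHz, 14 kHz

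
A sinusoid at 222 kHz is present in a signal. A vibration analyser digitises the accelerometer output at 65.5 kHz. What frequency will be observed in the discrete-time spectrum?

25.5 kHz

222 kHz mod fs = 25.5 kHz.
25.5 kHz ≤ fs/2 = 32.75 kHz, appears at 25.5 kHz.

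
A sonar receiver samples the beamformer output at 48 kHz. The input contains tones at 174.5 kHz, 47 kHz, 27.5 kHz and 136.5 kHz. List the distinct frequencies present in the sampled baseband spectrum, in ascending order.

fs/2 = 24 kHz.
174.5 kHz mod fs = 30.5 kHz.
30.5 kHz > fs/2 = 24 kHz, folds to fs − 30.5 kHz = 17.5 kHz.
47 kHz > fs/2 = 24 kHz, folds to fs − 47 kHz = 1 kHz.
27.5 kHz > fs/2 = 24 kHz, folds to fs − 27.5 kHz = 20.5 kHz.
136.5 kHz mod fs = 40.5 kHz.
40.5 kHz > fs/2 = 24 kHz, folds to fs − 40.5 kHz = 7.5 kHz.
Distinct values: {1 kHz, 7.5 kHz, 17.5 kHz, 20.5 kHz}.

1 kHz, 7.5 kHz, 17.5 kHz, 20.5 kHz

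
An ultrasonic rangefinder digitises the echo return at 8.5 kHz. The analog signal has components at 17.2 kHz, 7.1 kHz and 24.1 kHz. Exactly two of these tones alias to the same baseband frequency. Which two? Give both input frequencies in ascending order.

7.1 kHz, 24.1 kHz

fs/2 = 4.25 kHz.
17.2 kHz mod fs = 0.2 kHz.
0.2 kHz ≤ fs/2 = 4.25 kHz, appears at 0.2 kHz.
7.1 kHz > fs/2 = 4.25 kHz, folds to fs − 7.1 kHz = 1.4 kHz.
24.1 kHz mod fs = 7.1 kHz.
7.1 kHz > fs/2 = 4.25 kHz, folds to fs − 7.1 kHz = 1.4 kHz.
7.1 kHz and 24.1 kHz both map to 1.4 kHz.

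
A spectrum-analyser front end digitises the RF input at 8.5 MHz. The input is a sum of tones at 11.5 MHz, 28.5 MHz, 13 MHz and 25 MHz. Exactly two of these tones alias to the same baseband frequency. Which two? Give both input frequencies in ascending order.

11.5 MHz, 28.5 MHz

fs/2 = 4.25 MHz.
11.5 MHz mod fs = 3 MHz.
3 MHz ≤ fs/2 = 4.25 MHz, appears at 3 MHz.
28.5 MHz mod fs = 3 MHz.
3 MHz ≤ fs/2 = 4.25 MHz, appears at 3 MHz.
13 MHz mod fs = 4.5 MHz.
4.5 MHz > fs/2 = 4.25 MHz, folds to fs − 4.5 MHz = 4 MHz.
25 MHz mod fs = 8 MHz.
8 MHz > fs/2 = 4.25 MHz, folds to fs − 8 MHz = 0.5 MHz.
11.5 MHz and 28.5 MHz both map to 3 MHz.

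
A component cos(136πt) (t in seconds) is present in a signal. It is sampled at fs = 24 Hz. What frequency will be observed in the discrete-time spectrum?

4 Hz

ω = 136π rad/s → f = ω/(2π) = 68 Hz.
68 Hz mod fs = 20 Hz.
20 Hz > fs/2 = 12 Hz, folds to fs − 20 Hz = 4 Hz.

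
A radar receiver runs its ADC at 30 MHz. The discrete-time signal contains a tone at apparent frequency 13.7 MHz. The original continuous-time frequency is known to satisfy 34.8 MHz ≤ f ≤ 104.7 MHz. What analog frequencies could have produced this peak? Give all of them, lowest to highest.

43.7 MHz, 46.3 MHz, 73.7 MHz, 76.3 MHz, 103.7 MHz

Frequencies that alias to 13.7 MHz are k·fs ± 13.7 MHz for integer k ≥ 0.
k=0: 13.7 MHz.
k=1: 16.3 MHz, 43.7 MHz.
k=2: 46.3 MHz, 73.7 MHz.
k=3: 76.3 MHz, 103.7 MHz.
k=4: 106.3 MHz, 133.7 MHz.
Within [34.8 MHz, 104.7 MHz]: 43.7 MHz, 46.3 MHz, 73.7 MHz, 76.3 MHz, 103.7 MHz.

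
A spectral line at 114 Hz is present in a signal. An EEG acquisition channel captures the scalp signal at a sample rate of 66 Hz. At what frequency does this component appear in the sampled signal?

18 Hz

114 Hz mod fs = 48 Hz.
48 Hz > fs/2 = 33 Hz, folds to fs − 48 Hz = 18 Hz.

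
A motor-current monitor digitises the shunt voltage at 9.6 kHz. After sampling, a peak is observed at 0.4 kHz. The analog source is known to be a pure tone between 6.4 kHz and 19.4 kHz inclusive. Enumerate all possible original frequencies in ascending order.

9.2 kHz, 10 kHz, 18.8 kHz

Frequencies that alias to 0.4 kHz are k·fs ± 0.4 kHz for integer k ≥ 0.
k=0: 0.4 kHz.
k=1: 9.2 kHz, 10 kHz.
k=2: 18.8 kHz, 19.6 kHz.
k=3: 28.4 kHz, 29.2 kHz.
Within [6.4 kHz, 19.4 kHz]: 9.2 kHz, 10 kHz, 18.8 kHz.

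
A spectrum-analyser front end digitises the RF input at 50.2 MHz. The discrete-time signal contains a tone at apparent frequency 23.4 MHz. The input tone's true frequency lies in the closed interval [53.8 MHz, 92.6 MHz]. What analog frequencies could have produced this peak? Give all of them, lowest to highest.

Frequencies that alias to 23.4 MHz are k·fs ± 23.4 MHz for integer k ≥ 0.
k=0: 23.4 MHz.
k=1: 26.8 MHz, 73.6 MHz.
k=2: 77 MHz, 123.8 MHz.
k=3: 127.2 MHz, 174 MHz.
Within [53.8 MHz, 92.6 MHz]: 73.6 MHz, 77 MHz.

73.6 MHz, 77 MHz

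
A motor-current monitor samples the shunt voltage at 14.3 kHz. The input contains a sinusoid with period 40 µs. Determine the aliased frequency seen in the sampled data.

3.6 kHz

T = 40 µs → f = 1/T = 25 kHz.
25 kHz mod fs = 10.7 kHz.
10.7 kHz > fs/2 = 7.15 kHz, folds to fs − 10.7 kHz = 3.6 kHz.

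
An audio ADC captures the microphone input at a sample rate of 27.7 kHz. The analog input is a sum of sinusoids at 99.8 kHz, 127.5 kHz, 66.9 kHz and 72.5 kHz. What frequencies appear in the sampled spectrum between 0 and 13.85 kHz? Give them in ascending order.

fs/2 = 13.85 kHz.
99.8 kHz mod fs = 16.7 kHz.
16.7 kHz > fs/2 = 13.85 kHz, folds to fs − 16.7 kHz = 11 kHz.
127.5 kHz mod fs = 16.7 kHz.
16.7 kHz > fs/2 = 13.85 kHz, folds to fs − 16.7 kHz = 11 kHz.
66.9 kHz mod fs = 11.5 kHz.
11.5 kHz ≤ fs/2 = 13.85 kHz, appears at 11.5 kHz.
72.5 kHz mod fs = 17.1 kHz.
17.1 kHz > fs/2 = 13.85 kHz, folds to fs − 17.1 kHz = 10.6 kHz.
Distinct values: {10.6 kHz, 11 kHz, 11.5 kHz}.

10.6 kHz, 11 kHz, 11.5 kHz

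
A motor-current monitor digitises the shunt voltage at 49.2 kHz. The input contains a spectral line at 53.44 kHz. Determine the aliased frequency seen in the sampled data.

4.24 kHz

53.44 kHz mod fs = 4.24 kHz.
4.24 kHz ≤ fs/2 = 24.6 kHz, appears at 4.24 kHz.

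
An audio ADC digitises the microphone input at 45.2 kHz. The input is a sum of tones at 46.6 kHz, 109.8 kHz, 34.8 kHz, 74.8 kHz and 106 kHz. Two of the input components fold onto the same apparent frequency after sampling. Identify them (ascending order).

74.8 kHz, 106 kHz

fs/2 = 22.6 kHz.
46.6 kHz mod fs = 1.4 kHz.
1.4 kHz ≤ fs/2 = 22.6 kHz, appears at 1.4 kHz.
109.8 kHz mod fs = 19.4 kHz.
19.4 kHz ≤ fs/2 = 22.6 kHz, appears at 19.4 kHz.
34.8 kHz > fs/2 = 22.6 kHz, folds to fs − 34.8 kHz = 10.4 kHz.
74.8 kHz mod fs = 29.6 kHz.
29.6 kHz > fs/2 = 22.6 kHz, folds to fs − 29.6 kHz = 15.6 kHz.
106 kHz mod fs = 15.6 kHz.
15.6 kHz ≤ fs/2 = 22.6 kHz, appears at 15.6 kHz.
74.8 kHz and 106 kHz both map to 15.6 kHz.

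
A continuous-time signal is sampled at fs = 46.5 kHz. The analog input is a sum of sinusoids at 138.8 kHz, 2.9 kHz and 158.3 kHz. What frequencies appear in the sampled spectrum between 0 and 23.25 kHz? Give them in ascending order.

fs/2 = 23.25 kHz.
138.8 kHz mod fs = 45.8 kHz.
45.8 kHz > fs/2 = 23.25 kHz, folds to fs − 45.8 kHz = 0.7 kHz.
2.9 kHz ≤ fs/2 = 23.25 kHz, passes unchanged.
158.3 kHz mod fs = 18.8 kHz.
18.8 kHz ≤ fs/2 = 23.25 kHz, appears at 18.8 kHz.
Distinct values: {0.7 kHz, 2.9 kHz, 18.8 kHz}.

0.7 kHz, 2.9 kHz, 18.8 kHz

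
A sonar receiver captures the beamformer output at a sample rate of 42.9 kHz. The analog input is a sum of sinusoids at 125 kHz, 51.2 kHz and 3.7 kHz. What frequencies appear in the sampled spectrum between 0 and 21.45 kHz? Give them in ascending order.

3.7 kHz, 8.3 kHz

fs/2 = 21.45 kHz.
125 kHz mod fs = 39.2 kHz.
39.2 kHz > fs/2 = 21.45 kHz, folds to fs − 39.2 kHz = 3.7 kHz.
51.2 kHz mod fs = 8.3 kHz.
8.3 kHz ≤ fs/2 = 21.45 kHz, appears at 8.3 kHz.
3.7 kHz ≤ fs/2 = 21.45 kHz, passes unchanged.
Distinct values: {3.7 kHz, 8.3 kHz}.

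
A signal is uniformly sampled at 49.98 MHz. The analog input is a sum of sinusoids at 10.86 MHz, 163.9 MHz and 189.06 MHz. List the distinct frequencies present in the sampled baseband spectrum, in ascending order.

fs/2 = 24.99 MHz.
10.86 MHz ≤ fs/2 = 24.99 MHz, passes unchanged.
163.9 MHz mod fs = 13.96 MHz.
13.96 MHz ≤ fs/2 = 24.99 MHz, appears at 13.96 MHz.
189.06 MHz mod fs = 39.12 MHz.
39.12 MHz > fs/2 = 24.99 MHz, folds to fs − 39.12 MHz = 10.86 MHz.
Distinct values: {10.86 MHz, 13.96 MHz}.

10.86 MHz, 13.96 MHz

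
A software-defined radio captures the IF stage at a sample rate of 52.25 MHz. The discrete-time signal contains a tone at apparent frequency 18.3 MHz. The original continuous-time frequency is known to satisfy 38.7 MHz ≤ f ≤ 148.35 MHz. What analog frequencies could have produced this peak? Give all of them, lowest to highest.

70.55 MHz, 86.2 MHz, 122.8 MHz, 138.45 MHz

Frequencies that alias to 18.3 MHz are k·fs ± 18.3 MHz for integer k ≥ 0.
k=0: 18.3 MHz.
k=1: 33.95 MHz, 70.55 MHz.
k=2: 86.2 MHz, 122.8 MHz.
k=3: 138.45 MHz, 175.05 MHz.
k=4: 190.7 MHz, 227.3 MHz.
Within [38.7 MHz, 148.35 MHz]: 70.55 MHz, 86.2 MHz, 122.8 MHz, 138.45 MHz.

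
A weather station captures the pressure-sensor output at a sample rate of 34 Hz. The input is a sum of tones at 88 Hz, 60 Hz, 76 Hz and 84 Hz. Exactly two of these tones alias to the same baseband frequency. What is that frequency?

8 Hz

fs/2 = 17 Hz.
88 Hz mod fs = 20 Hz.
20 Hz > fs/2 = 17 Hz, folds to fs − 20 Hz = 14 Hz.
60 Hz mod fs = 26 Hz.
26 Hz > fs/2 = 17 Hz, folds to fs − 26 Hz = 8 Hz.
76 Hz mod fs = 8 Hz.
8 Hz ≤ fs/2 = 17 Hz, appears at 8 Hz.
84 Hz mod fs = 16 Hz.
16 Hz ≤ fs/2 = 17 Hz, appears at 16 Hz.
60 Hz and 76 Hz both map to 8 Hz.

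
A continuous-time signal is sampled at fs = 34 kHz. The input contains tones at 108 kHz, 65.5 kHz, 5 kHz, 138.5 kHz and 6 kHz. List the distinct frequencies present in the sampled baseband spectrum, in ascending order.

2.5 kHz, 5 kHz, 6 kHz

fs/2 = 17 kHz.
108 kHz mod fs = 6 kHz.
6 kHz ≤ fs/2 = 17 kHz, appears at 6 kHz.
65.5 kHz mod fs = 31.5 kHz.
31.5 kHz > fs/2 = 17 kHz, folds to fs − 31.5 kHz = 2.5 kHz.
5 kHz ≤ fs/2 = 17 kHz, passes unchanged.
138.5 kHz mod fs = 2.5 kHz.
2.5 kHz ≤ fs/2 = 17 kHz, appears at 2.5 kHz.
6 kHz ≤ fs/2 = 17 kHz, passes unchanged.
Distinct values: {2.5 kHz, 5 kHz, 6 kHz}.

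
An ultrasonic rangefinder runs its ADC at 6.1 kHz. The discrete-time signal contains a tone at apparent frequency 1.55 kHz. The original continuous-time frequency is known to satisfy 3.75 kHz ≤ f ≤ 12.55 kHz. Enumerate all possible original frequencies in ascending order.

Frequencies that alias to 1.55 kHz are k·fs ± 1.55 kHz for integer k ≥ 0.
k=0: 1.55 kHz.
k=1: 4.55 kHz, 7.65 kHz.
k=2: 10.65 kHz, 13.75 kHz.
k=3: 16.75 kHz, 19.85 kHz.
Within [3.75 kHz, 12.55 kHz]: 4.55 kHz, 7.65 kHz, 10.65 kHz.

4.55 kHz, 7.65 kHz, 10.65 kHz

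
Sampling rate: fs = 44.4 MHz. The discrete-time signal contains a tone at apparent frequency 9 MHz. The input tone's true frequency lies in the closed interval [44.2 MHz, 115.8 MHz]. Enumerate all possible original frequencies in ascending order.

Frequencies that alias to 9 MHz are k·fs ± 9 MHz for integer k ≥ 0.
k=0: 9 MHz.
k=1: 35.4 MHz, 53.4 MHz.
k=2: 79.8 MHz, 97.8 MHz.
k=3: 124.2 MHz, 142.2 MHz.
Within [44.2 MHz, 115.8 MHz]: 53.4 MHz, 79.8 MHz, 97.8 MHz.

53.4 MHz, 79.8 MHz, 97.8 MHz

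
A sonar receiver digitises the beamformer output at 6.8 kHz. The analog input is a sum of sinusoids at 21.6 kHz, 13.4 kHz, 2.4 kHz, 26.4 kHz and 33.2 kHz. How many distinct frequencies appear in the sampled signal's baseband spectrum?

fs/2 = 3.4 kHz.
21.6 kHz mod fs = 1.2 kHz.
1.2 kHz ≤ fs/2 = 3.4 kHz, appears at 1.2 kHz.
13.4 kHz mod fs = 6.6 kHz.
6.6 kHz > fs/2 = 3.4 kHz, folds to fs − 6.6 kHz = 0.2 kHz.
2.4 kHz ≤ fs/2 = 3.4 kHz, passes unchanged.
26.4 kHz mod fs = 6 kHz.
6 kHz > fs/2 = 3.4 kHz, folds to fs − 6 kHz = 0.8 kHz.
33.2 kHz mod fs = 6 kHz.
6 kHz > fs/2 = 3.4 kHz, folds to fs − 6 kHz = 0.8 kHz.
Distinct values: {0.2 kHz, 0.8 kHz, 1.2 kHz, 2.4 kHz} → 4.

4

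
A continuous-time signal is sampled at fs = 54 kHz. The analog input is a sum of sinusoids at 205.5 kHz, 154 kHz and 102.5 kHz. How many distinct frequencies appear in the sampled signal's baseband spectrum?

fs/2 = 27 kHz.
205.5 kHz mod fs = 43.5 kHz.
43.5 kHz > fs/2 = 27 kHz, folds to fs − 43.5 kHz = 10.5 kHz.
154 kHz mod fs = 46 kHz.
46 kHz > fs/2 = 27 kHz, folds to fs − 46 kHz = 8 kHz.
102.5 kHz mod fs = 48.5 kHz.
48.5 kHz > fs/2 = 27 kHz, folds to fs − 48.5 kHz = 5.5 kHz.
Distinct values: {5.5 kHz, 8 kHz, 10.5 kHz} → 3.

3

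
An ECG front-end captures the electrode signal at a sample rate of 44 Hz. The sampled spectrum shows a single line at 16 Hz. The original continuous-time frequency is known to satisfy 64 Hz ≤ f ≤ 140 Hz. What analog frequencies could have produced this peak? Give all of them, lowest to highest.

72 Hz, 104 Hz, 116 Hz

Frequencies that alias to 16 Hz are k·fs ± 16 Hz for integer k ≥ 0.
k=0: 16 Hz.
k=1: 28 Hz, 60 Hz.
k=2: 72 Hz, 104 Hz.
k=3: 116 Hz, 148 Hz.
k=4: 160 Hz, 192 Hz.
Within [64 Hz, 140 Hz]: 72 Hz, 104 Hz, 116 Hz.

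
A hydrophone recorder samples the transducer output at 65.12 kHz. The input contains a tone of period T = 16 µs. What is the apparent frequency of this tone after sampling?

T = 16 µs → f = 1/T = 62.5 kHz.
62.5 kHz > fs/2 = 32.56 kHz, folds to fs − 62.5 kHz = 2.62 kHz.

2.62 kHz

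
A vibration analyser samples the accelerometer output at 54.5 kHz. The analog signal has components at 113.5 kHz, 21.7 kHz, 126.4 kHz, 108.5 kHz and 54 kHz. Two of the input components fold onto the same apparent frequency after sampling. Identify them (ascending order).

54 kHz, 108.5 kHz

fs/2 = 27.25 kHz.
113.5 kHz mod fs = 4.5 kHz.
4.5 kHz ≤ fs/2 = 27.25 kHz, appears at 4.5 kHz.
21.7 kHz ≤ fs/2 = 27.25 kHz, passes unchanged.
126.4 kHz mod fs = 17.4 kHz.
17.4 kHz ≤ fs/2 = 27.25 kHz, appears at 17.4 kHz.
108.5 kHz mod fs = 54 kHz.
54 kHz > fs/2 = 27.25 kHz, folds to fs − 54 kHz = 0.5 kHz.
54 kHz > fs/2 = 27.25 kHz, folds to fs − 54 kHz = 0.5 kHz.
54 kHz and 108.5 kHz both map to 0.5 kHz.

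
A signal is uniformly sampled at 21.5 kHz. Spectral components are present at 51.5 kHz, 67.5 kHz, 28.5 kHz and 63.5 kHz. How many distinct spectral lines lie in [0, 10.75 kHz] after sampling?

4

fs/2 = 10.75 kHz.
51.5 kHz mod fs = 8.5 kHz.
8.5 kHz ≤ fs/2 = 10.75 kHz, appears at 8.5 kHz.
67.5 kHz mod fs = 3 kHz.
3 kHz ≤ fs/2 = 10.75 kHz, appears at 3 kHz.
28.5 kHz mod fs = 7 kHz.
7 kHz ≤ fs/2 = 10.75 kHz, appears at 7 kHz.
63.5 kHz mod fs = 20.5 kHz.
20.5 kHz > fs/2 = 10.75 kHz, folds to fs − 20.5 kHz = 1 kHz.
Distinct values: {1 kHz, 3 kHz, 7 kHz, 8.5 kHz} → 4.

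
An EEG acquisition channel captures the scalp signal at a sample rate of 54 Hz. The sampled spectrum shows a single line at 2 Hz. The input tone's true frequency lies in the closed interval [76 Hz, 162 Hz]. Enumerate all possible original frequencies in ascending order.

Frequencies that alias to 2 Hz are k·fs ± 2 Hz for integer k ≥ 0.
k=0: 2 Hz.
k=1: 52 Hz, 56 Hz.
k=2: 106 Hz, 110 Hz.
k=3: 160 Hz, 164 Hz.
k=4: 214 Hz, 218 Hz.
Within [76 Hz, 162 Hz]: 106 Hz, 110 Hz, 160 Hz.

106 Hz, 110 Hz, 160 Hz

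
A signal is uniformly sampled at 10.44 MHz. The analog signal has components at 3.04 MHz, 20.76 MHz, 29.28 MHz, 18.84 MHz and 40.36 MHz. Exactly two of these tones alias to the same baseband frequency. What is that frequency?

fs/2 = 5.22 MHz.
3.04 MHz ≤ fs/2 = 5.22 MHz, passes unchanged.
20.76 MHz mod fs = 10.32 MHz.
10.32 MHz > fs/2 = 5.22 MHz, folds to fs − 10.32 MHz = 0.12 MHz.
29.28 MHz mod fs = 8.4 MHz.
8.4 MHz > fs/2 = 5.22 MHz, folds to fs − 8.4 MHz = 2.04 MHz.
18.84 MHz mod fs = 8.4 MHz.
8.4 MHz > fs/2 = 5.22 MHz, folds to fs − 8.4 MHz = 2.04 MHz.
40.36 MHz mod fs = 9.04 MHz.
9.04 MHz > fs/2 = 5.22 MHz, folds to fs − 9.04 MHz = 1.4 MHz.
18.84 MHz and 29.28 MHz both map to 2.04 MHz.

2.04 MHz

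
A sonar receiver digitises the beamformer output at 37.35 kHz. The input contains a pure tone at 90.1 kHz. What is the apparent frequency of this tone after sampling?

90.1 kHz mod fs = 15.4 kHz.
15.4 kHz ≤ fs/2 = 18.675 kHz, appears at 15.4 kHz.

15.4 kHz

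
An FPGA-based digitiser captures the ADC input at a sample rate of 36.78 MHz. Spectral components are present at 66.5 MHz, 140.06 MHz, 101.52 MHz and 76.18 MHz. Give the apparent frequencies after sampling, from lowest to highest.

fs/2 = 18.39 MHz.
66.5 MHz mod fs = 29.72 MHz.
29.72 MHz > fs/2 = 18.39 MHz, folds to fs − 29.72 MHz = 7.06 MHz.
140.06 MHz mod fs = 29.72 MHz.
29.72 MHz > fs/2 = 18.39 MHz, folds to fs − 29.72 MHz = 7.06 MHz.
101.52 MHz mod fs = 27.96 MHz.
27.96 MHz > fs/2 = 18.39 MHz, folds to fs − 27.96 MHz = 8.82 MHz.
76.18 MHz mod fs = 2.62 MHz.
2.62 MHz ≤ fs/2 = 18.39 MHz, appears at 2.62 MHz.
Distinct values: {2.62 MHz, 7.06 MHz, 8.82 MHz}.

2.62 MHz, 7.06 MHz, 8.82 MHz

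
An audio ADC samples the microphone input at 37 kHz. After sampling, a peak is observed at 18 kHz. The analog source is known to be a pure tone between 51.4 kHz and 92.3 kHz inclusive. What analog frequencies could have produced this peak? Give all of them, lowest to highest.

Frequencies that alias to 18 kHz are k·fs ± 18 kHz for integer k ≥ 0.
k=0: 18 kHz.
k=1: 19 kHz, 55 kHz.
k=2: 56 kHz, 92 kHz.
k=3: 93 kHz, 129 kHz.
Within [51.4 kHz, 92.3 kHz]: 55 kHz, 56 kHz, 92 kHz.

55 kHz, 56 kHz, 92 kHz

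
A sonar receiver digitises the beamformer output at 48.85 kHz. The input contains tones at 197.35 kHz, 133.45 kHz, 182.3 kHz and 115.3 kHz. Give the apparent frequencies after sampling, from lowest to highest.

fs/2 = 24.425 kHz.
197.35 kHz mod fs = 1.95 kHz.
1.95 kHz ≤ fs/2 = 24.425 kHz, appears at 1.95 kHz.
133.45 kHz mod fs = 35.75 kHz.
35.75 kHz > fs/2 = 24.425 kHz, folds to fs − 35.75 kHz = 13.1 kHz.
182.3 kHz mod fs = 35.75 kHz.
35.75 kHz > fs/2 = 24.425 kHz, folds to fs − 35.75 kHz = 13.1 kHz.
115.3 kHz mod fs = 17.6 kHz.
17.6 kHz ≤ fs/2 = 24.425 kHz, appears at 17.6 kHz.
Distinct values: {1.95 kHz, 13.1 kHz, 17.6 kHz}.

1.95 kHz, 13.1 kHz, 17.6 kHz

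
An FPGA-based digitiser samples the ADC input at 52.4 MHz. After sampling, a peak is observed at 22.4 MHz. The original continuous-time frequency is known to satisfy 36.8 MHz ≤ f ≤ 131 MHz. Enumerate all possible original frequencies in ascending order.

Frequencies that alias to 22.4 MHz are k·fs ± 22.4 MHz for integer k ≥ 0.
k=0: 22.4 MHz.
k=1: 30 MHz, 74.8 MHz.
k=2: 82.4 MHz, 127.2 MHz.
k=3: 134.8 MHz, 179.6 MHz.
Within [36.8 MHz, 131 MHz]: 74.8 MHz, 82.4 MHz, 127.2 MHz.

74.8 MHz, 82.4 MHz, 127.2 MHz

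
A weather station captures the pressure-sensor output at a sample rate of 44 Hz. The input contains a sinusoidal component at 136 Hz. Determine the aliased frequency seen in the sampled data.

136 Hz mod fs = 4 Hz.
4 Hz ≤ fs/2 = 22 Hz, appears at 4 Hz.

4 Hz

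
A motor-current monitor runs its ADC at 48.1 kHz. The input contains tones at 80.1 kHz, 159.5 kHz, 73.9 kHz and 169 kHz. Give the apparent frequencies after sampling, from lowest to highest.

fs/2 = 24.05 kHz.
80.1 kHz mod fs = 32 kHz.
32 kHz > fs/2 = 24.05 kHz, folds to fs − 32 kHz = 16.1 kHz.
159.5 kHz mod fs = 15.2 kHz.
15.2 kHz ≤ fs/2 = 24.05 kHz, appears at 15.2 kHz.
73.9 kHz mod fs = 25.8 kHz.
25.8 kHz > fs/2 = 24.05 kHz, folds to fs − 25.8 kHz = 22.3 kHz.
169 kHz mod fs = 24.7 kHz.
24.7 kHz > fs/2 = 24.05 kHz, folds to fs − 24.7 kHz = 23.4 kHz.
Distinct values: {15.2 kHz, 16.1 kHz, 22.3 kHz, 23.4 kHz}.

15.2 kHz, 16.1 kHz, 22.3 kHz, 23.4 kHz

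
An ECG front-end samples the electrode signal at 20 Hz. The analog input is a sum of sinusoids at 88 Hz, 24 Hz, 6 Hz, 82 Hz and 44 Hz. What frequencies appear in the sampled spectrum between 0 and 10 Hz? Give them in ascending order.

2 Hz, 4 Hz, 6 Hz, 8 Hz

fs/2 = 10 Hz.
88 Hz mod fs = 8 Hz.
8 Hz ≤ fs/2 = 10 Hz, appears at 8 Hz.
24 Hz mod fs = 4 Hz.
4 Hz ≤ fs/2 = 10 Hz, appears at 4 Hz.
6 Hz ≤ fs/2 = 10 Hz, passes unchanged.
82 Hz mod fs = 2 Hz.
2 Hz ≤ fs/2 = 10 Hz, appears at 2 Hz.
44 Hz mod fs = 4 Hz.
4 Hz ≤ fs/2 = 10 Hz, appears at 4 Hz.
Distinct values: {2 Hz, 4 Hz, 6 Hz, 8 Hz}.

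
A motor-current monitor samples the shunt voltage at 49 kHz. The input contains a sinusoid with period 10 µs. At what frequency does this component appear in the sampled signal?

T = 10 µs → f = 1/T = 100 kHz.
100 kHz mod fs = 2 kHz.
2 kHz ≤ fs/2 = 24.5 kHz, appears at 2 kHz.

2 kHz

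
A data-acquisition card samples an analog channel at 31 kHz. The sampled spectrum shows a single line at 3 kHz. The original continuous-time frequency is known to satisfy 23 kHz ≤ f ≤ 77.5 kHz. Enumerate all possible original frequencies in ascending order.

Frequencies that alias to 3 kHz are k·fs ± 3 kHz for integer k ≥ 0.
k=0: 3 kHz.
k=1: 28 kHz, 34 kHz.
k=2: 59 kHz, 65 kHz.
k=3: 90 kHz, 96 kHz.
Within [23 kHz, 77.5 kHz]: 28 kHz, 34 kHz, 59 kHz, 65 kHz.

28 kHz, 34 kHz, 59 kHz, 65 kHz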